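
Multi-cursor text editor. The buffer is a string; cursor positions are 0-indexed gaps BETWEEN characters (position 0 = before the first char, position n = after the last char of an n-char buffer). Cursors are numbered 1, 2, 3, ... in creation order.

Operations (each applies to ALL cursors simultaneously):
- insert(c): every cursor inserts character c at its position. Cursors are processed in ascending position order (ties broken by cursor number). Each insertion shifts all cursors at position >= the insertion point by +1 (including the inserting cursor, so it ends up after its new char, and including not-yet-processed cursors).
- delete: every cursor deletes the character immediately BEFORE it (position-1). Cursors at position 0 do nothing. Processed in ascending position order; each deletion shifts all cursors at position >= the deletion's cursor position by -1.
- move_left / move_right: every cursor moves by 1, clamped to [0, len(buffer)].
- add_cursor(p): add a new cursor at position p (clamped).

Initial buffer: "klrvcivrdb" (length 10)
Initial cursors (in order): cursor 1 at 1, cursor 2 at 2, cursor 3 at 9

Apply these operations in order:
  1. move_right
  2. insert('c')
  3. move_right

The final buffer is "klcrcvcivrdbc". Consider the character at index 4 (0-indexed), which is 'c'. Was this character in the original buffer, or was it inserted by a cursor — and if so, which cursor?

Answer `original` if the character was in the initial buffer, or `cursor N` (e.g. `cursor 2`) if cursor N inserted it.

After op 1 (move_right): buffer="klrvcivrdb" (len 10), cursors c1@2 c2@3 c3@10, authorship ..........
After op 2 (insert('c')): buffer="klcrcvcivrdbc" (len 13), cursors c1@3 c2@5 c3@13, authorship ..1.2.......3
After op 3 (move_right): buffer="klcrcvcivrdbc" (len 13), cursors c1@4 c2@6 c3@13, authorship ..1.2.......3
Authorship (.=original, N=cursor N): . . 1 . 2 . . . . . . . 3
Index 4: author = 2

Answer: cursor 2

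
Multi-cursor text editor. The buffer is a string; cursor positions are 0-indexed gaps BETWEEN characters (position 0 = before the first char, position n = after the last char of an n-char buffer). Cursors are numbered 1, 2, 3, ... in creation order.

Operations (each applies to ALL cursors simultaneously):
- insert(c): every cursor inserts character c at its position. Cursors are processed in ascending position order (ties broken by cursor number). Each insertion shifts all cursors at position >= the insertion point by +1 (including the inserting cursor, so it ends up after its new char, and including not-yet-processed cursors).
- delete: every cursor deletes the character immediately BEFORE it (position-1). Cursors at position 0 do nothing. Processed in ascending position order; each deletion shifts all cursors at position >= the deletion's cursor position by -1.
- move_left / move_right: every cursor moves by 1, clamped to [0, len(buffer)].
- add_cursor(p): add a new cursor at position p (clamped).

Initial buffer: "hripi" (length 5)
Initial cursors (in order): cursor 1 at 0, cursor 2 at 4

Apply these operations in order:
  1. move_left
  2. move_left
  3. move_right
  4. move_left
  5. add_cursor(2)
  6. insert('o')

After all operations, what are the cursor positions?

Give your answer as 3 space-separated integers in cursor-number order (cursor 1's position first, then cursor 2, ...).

After op 1 (move_left): buffer="hripi" (len 5), cursors c1@0 c2@3, authorship .....
After op 2 (move_left): buffer="hripi" (len 5), cursors c1@0 c2@2, authorship .....
After op 3 (move_right): buffer="hripi" (len 5), cursors c1@1 c2@3, authorship .....
After op 4 (move_left): buffer="hripi" (len 5), cursors c1@0 c2@2, authorship .....
After op 5 (add_cursor(2)): buffer="hripi" (len 5), cursors c1@0 c2@2 c3@2, authorship .....
After op 6 (insert('o')): buffer="ohrooipi" (len 8), cursors c1@1 c2@5 c3@5, authorship 1..23...

Answer: 1 5 5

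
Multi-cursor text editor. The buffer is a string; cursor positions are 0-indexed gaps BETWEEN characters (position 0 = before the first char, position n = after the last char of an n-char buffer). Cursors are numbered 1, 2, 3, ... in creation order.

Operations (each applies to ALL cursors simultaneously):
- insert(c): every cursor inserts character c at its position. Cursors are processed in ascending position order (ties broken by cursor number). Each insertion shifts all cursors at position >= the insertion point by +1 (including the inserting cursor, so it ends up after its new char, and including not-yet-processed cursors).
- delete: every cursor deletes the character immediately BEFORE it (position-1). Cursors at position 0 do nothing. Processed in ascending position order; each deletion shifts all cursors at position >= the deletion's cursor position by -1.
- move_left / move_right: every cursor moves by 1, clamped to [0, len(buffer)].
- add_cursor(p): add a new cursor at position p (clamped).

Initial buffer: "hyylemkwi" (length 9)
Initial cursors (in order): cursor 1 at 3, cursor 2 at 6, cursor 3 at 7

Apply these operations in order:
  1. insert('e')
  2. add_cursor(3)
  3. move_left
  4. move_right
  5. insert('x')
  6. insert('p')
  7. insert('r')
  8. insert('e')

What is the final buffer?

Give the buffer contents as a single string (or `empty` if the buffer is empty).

Answer: hyyxpreexprelemexprekexprewi

Derivation:
After op 1 (insert('e')): buffer="hyyelemekewi" (len 12), cursors c1@4 c2@8 c3@10, authorship ...1...2.3..
After op 2 (add_cursor(3)): buffer="hyyelemekewi" (len 12), cursors c4@3 c1@4 c2@8 c3@10, authorship ...1...2.3..
After op 3 (move_left): buffer="hyyelemekewi" (len 12), cursors c4@2 c1@3 c2@7 c3@9, authorship ...1...2.3..
After op 4 (move_right): buffer="hyyelemekewi" (len 12), cursors c4@3 c1@4 c2@8 c3@10, authorship ...1...2.3..
After op 5 (insert('x')): buffer="hyyxexlemexkexwi" (len 16), cursors c4@4 c1@6 c2@11 c3@14, authorship ...411...22.33..
After op 6 (insert('p')): buffer="hyyxpexplemexpkexpwi" (len 20), cursors c4@5 c1@8 c2@14 c3@18, authorship ...44111...222.333..
After op 7 (insert('r')): buffer="hyyxprexprlemexprkexprwi" (len 24), cursors c4@6 c1@10 c2@17 c3@22, authorship ...4441111...2222.3333..
After op 8 (insert('e')): buffer="hyyxpreexprelemexprekexprewi" (len 28), cursors c4@7 c1@12 c2@20 c3@26, authorship ...444411111...22222.33333..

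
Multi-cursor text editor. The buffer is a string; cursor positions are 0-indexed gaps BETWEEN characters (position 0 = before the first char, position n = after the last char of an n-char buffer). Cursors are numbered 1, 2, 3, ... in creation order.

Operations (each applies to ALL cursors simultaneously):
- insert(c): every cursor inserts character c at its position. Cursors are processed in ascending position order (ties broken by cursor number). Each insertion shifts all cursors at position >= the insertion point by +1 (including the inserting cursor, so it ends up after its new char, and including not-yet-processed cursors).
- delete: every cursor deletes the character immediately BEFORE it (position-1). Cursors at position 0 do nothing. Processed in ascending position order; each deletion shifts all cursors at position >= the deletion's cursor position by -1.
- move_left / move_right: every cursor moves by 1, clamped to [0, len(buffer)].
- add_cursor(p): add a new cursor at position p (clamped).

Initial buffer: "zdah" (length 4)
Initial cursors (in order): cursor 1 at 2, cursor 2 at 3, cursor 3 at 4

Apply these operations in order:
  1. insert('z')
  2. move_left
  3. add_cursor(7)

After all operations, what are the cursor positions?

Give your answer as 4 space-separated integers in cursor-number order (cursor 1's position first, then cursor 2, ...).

After op 1 (insert('z')): buffer="zdzazhz" (len 7), cursors c1@3 c2@5 c3@7, authorship ..1.2.3
After op 2 (move_left): buffer="zdzazhz" (len 7), cursors c1@2 c2@4 c3@6, authorship ..1.2.3
After op 3 (add_cursor(7)): buffer="zdzazhz" (len 7), cursors c1@2 c2@4 c3@6 c4@7, authorship ..1.2.3

Answer: 2 4 6 7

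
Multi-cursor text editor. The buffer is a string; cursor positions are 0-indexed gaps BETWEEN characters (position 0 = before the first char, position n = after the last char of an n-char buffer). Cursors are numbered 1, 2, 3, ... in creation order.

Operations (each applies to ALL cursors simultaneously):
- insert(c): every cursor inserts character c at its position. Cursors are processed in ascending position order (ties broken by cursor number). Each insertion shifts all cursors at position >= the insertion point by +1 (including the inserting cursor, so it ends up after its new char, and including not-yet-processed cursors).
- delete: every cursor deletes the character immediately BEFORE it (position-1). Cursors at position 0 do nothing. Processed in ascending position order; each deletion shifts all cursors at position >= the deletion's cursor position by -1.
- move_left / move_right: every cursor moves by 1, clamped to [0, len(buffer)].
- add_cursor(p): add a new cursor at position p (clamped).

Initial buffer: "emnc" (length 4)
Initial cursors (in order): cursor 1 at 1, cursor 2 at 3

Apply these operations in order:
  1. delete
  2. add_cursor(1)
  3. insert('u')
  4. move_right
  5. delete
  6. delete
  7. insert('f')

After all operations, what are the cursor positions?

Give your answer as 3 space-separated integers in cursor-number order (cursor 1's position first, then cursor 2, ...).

After op 1 (delete): buffer="mc" (len 2), cursors c1@0 c2@1, authorship ..
After op 2 (add_cursor(1)): buffer="mc" (len 2), cursors c1@0 c2@1 c3@1, authorship ..
After op 3 (insert('u')): buffer="umuuc" (len 5), cursors c1@1 c2@4 c3@4, authorship 1.23.
After op 4 (move_right): buffer="umuuc" (len 5), cursors c1@2 c2@5 c3@5, authorship 1.23.
After op 5 (delete): buffer="uu" (len 2), cursors c1@1 c2@2 c3@2, authorship 12
After op 6 (delete): buffer="" (len 0), cursors c1@0 c2@0 c3@0, authorship 
After op 7 (insert('f')): buffer="fff" (len 3), cursors c1@3 c2@3 c3@3, authorship 123

Answer: 3 3 3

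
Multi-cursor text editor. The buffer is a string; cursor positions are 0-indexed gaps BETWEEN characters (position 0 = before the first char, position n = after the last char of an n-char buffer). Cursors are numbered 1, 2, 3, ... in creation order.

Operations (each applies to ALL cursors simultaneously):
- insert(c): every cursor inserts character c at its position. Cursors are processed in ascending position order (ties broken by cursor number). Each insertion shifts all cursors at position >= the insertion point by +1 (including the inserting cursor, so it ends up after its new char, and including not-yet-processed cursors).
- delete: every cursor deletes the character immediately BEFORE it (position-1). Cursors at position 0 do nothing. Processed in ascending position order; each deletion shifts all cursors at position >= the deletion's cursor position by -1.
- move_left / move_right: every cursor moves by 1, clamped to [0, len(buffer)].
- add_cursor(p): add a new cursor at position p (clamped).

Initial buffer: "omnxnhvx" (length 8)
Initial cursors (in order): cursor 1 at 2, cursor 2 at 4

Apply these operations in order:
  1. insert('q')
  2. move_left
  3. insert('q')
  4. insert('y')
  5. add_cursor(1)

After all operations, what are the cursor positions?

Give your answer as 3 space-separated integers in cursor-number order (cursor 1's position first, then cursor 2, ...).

After op 1 (insert('q')): buffer="omqnxqnhvx" (len 10), cursors c1@3 c2@6, authorship ..1..2....
After op 2 (move_left): buffer="omqnxqnhvx" (len 10), cursors c1@2 c2@5, authorship ..1..2....
After op 3 (insert('q')): buffer="omqqnxqqnhvx" (len 12), cursors c1@3 c2@7, authorship ..11..22....
After op 4 (insert('y')): buffer="omqyqnxqyqnhvx" (len 14), cursors c1@4 c2@9, authorship ..111..222....
After op 5 (add_cursor(1)): buffer="omqyqnxqyqnhvx" (len 14), cursors c3@1 c1@4 c2@9, authorship ..111..222....

Answer: 4 9 1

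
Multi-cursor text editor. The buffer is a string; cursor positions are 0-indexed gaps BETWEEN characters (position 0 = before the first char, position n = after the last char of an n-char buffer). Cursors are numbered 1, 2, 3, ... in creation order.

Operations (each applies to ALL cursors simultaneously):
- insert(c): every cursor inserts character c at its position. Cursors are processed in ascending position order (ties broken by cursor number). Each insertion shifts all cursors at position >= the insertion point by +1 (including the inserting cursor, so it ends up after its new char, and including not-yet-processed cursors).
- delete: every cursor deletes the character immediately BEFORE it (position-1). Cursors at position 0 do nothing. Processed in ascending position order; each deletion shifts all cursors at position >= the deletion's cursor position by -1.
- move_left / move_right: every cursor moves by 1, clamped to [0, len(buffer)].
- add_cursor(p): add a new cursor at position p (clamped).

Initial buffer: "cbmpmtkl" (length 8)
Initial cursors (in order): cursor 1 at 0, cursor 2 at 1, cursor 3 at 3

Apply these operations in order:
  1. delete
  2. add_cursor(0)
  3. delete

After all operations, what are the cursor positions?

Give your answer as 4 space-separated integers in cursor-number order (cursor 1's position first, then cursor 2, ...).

After op 1 (delete): buffer="bpmtkl" (len 6), cursors c1@0 c2@0 c3@1, authorship ......
After op 2 (add_cursor(0)): buffer="bpmtkl" (len 6), cursors c1@0 c2@0 c4@0 c3@1, authorship ......
After op 3 (delete): buffer="pmtkl" (len 5), cursors c1@0 c2@0 c3@0 c4@0, authorship .....

Answer: 0 0 0 0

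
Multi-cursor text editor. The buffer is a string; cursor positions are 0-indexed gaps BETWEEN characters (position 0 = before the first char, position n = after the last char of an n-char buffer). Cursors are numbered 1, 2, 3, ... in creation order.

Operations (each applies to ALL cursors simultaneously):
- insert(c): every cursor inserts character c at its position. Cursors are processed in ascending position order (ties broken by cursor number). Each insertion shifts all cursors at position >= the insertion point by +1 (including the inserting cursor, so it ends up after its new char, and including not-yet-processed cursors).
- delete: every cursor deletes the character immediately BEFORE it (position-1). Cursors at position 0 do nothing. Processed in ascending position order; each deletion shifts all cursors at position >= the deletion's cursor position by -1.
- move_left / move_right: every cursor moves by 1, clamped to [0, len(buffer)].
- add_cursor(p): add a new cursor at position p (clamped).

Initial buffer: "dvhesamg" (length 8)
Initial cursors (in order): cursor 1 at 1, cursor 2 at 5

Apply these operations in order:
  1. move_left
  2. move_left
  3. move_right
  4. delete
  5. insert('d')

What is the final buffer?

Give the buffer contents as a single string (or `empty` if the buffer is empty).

Answer: dvhdsamg

Derivation:
After op 1 (move_left): buffer="dvhesamg" (len 8), cursors c1@0 c2@4, authorship ........
After op 2 (move_left): buffer="dvhesamg" (len 8), cursors c1@0 c2@3, authorship ........
After op 3 (move_right): buffer="dvhesamg" (len 8), cursors c1@1 c2@4, authorship ........
After op 4 (delete): buffer="vhsamg" (len 6), cursors c1@0 c2@2, authorship ......
After op 5 (insert('d')): buffer="dvhdsamg" (len 8), cursors c1@1 c2@4, authorship 1..2....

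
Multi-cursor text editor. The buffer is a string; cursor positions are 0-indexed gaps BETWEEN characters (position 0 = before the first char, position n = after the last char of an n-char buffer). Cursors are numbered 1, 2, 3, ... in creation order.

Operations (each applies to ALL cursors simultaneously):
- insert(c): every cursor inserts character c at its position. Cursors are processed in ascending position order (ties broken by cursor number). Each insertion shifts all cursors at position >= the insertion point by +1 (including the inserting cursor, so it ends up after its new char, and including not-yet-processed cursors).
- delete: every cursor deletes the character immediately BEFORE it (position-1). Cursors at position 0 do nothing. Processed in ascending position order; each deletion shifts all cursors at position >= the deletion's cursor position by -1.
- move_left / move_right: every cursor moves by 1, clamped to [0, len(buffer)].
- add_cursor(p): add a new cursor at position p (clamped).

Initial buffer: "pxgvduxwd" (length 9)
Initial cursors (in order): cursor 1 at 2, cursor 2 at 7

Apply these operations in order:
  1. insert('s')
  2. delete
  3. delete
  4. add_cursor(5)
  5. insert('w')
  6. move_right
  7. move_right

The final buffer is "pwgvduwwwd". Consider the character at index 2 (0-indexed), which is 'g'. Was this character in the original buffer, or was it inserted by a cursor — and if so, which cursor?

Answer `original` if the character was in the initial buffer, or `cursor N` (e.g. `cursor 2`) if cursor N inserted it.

After op 1 (insert('s')): buffer="pxsgvduxswd" (len 11), cursors c1@3 c2@9, authorship ..1.....2..
After op 2 (delete): buffer="pxgvduxwd" (len 9), cursors c1@2 c2@7, authorship .........
After op 3 (delete): buffer="pgvduwd" (len 7), cursors c1@1 c2@5, authorship .......
After op 4 (add_cursor(5)): buffer="pgvduwd" (len 7), cursors c1@1 c2@5 c3@5, authorship .......
After op 5 (insert('w')): buffer="pwgvduwwwd" (len 10), cursors c1@2 c2@8 c3@8, authorship .1....23..
After op 6 (move_right): buffer="pwgvduwwwd" (len 10), cursors c1@3 c2@9 c3@9, authorship .1....23..
After op 7 (move_right): buffer="pwgvduwwwd" (len 10), cursors c1@4 c2@10 c3@10, authorship .1....23..
Authorship (.=original, N=cursor N): . 1 . . . . 2 3 . .
Index 2: author = original

Answer: original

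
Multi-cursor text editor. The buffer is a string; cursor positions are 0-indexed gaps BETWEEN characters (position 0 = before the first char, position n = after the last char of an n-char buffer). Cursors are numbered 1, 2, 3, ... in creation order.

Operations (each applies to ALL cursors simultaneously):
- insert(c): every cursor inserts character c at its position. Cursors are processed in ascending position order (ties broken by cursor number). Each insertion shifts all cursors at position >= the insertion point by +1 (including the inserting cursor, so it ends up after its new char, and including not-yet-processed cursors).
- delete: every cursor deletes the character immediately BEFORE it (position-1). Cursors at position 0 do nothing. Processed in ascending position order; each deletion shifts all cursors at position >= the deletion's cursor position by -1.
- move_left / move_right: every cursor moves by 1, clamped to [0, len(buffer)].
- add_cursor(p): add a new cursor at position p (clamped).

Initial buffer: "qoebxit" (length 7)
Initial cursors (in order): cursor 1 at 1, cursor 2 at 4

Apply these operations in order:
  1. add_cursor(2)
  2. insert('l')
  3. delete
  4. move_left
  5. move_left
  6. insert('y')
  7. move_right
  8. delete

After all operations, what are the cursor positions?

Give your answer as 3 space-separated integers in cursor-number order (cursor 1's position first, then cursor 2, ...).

After op 1 (add_cursor(2)): buffer="qoebxit" (len 7), cursors c1@1 c3@2 c2@4, authorship .......
After op 2 (insert('l')): buffer="qloleblxit" (len 10), cursors c1@2 c3@4 c2@7, authorship .1.3..2...
After op 3 (delete): buffer="qoebxit" (len 7), cursors c1@1 c3@2 c2@4, authorship .......
After op 4 (move_left): buffer="qoebxit" (len 7), cursors c1@0 c3@1 c2@3, authorship .......
After op 5 (move_left): buffer="qoebxit" (len 7), cursors c1@0 c3@0 c2@2, authorship .......
After op 6 (insert('y')): buffer="yyqoyebxit" (len 10), cursors c1@2 c3@2 c2@5, authorship 13..2.....
After op 7 (move_right): buffer="yyqoyebxit" (len 10), cursors c1@3 c3@3 c2@6, authorship 13..2.....
After op 8 (delete): buffer="yoybxit" (len 7), cursors c1@1 c3@1 c2@3, authorship 1.2....

Answer: 1 3 1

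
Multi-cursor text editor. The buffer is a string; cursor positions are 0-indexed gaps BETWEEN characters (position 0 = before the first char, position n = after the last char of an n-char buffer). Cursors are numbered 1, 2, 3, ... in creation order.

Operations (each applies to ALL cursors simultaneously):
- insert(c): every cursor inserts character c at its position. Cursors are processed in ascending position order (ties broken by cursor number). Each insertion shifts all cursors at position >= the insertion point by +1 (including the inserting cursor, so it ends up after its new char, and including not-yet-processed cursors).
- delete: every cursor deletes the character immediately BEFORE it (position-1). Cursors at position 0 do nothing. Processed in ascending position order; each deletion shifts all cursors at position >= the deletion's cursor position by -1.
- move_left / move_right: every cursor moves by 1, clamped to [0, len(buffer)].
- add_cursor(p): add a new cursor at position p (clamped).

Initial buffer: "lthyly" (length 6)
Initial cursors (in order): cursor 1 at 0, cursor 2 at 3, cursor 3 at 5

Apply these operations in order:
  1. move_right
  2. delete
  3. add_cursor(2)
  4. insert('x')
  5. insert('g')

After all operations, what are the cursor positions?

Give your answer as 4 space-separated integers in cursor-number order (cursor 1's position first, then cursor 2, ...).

Answer: 2 8 11 8

Derivation:
After op 1 (move_right): buffer="lthyly" (len 6), cursors c1@1 c2@4 c3@6, authorship ......
After op 2 (delete): buffer="thl" (len 3), cursors c1@0 c2@2 c3@3, authorship ...
After op 3 (add_cursor(2)): buffer="thl" (len 3), cursors c1@0 c2@2 c4@2 c3@3, authorship ...
After op 4 (insert('x')): buffer="xthxxlx" (len 7), cursors c1@1 c2@5 c4@5 c3@7, authorship 1..24.3
After op 5 (insert('g')): buffer="xgthxxgglxg" (len 11), cursors c1@2 c2@8 c4@8 c3@11, authorship 11..2424.33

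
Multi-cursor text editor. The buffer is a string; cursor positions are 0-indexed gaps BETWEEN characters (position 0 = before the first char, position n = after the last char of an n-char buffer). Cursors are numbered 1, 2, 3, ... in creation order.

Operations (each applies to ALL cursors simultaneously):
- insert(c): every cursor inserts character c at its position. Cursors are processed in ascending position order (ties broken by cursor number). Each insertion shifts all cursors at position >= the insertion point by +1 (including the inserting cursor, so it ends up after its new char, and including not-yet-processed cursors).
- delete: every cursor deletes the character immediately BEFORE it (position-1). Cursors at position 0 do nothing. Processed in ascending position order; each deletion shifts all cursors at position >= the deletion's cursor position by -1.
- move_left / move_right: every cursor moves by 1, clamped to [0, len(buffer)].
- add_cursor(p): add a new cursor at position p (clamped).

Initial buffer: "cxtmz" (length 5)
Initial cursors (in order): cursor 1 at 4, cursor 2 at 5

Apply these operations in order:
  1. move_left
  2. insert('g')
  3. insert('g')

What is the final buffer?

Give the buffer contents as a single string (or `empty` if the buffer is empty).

Answer: cxtggmggz

Derivation:
After op 1 (move_left): buffer="cxtmz" (len 5), cursors c1@3 c2@4, authorship .....
After op 2 (insert('g')): buffer="cxtgmgz" (len 7), cursors c1@4 c2@6, authorship ...1.2.
After op 3 (insert('g')): buffer="cxtggmggz" (len 9), cursors c1@5 c2@8, authorship ...11.22.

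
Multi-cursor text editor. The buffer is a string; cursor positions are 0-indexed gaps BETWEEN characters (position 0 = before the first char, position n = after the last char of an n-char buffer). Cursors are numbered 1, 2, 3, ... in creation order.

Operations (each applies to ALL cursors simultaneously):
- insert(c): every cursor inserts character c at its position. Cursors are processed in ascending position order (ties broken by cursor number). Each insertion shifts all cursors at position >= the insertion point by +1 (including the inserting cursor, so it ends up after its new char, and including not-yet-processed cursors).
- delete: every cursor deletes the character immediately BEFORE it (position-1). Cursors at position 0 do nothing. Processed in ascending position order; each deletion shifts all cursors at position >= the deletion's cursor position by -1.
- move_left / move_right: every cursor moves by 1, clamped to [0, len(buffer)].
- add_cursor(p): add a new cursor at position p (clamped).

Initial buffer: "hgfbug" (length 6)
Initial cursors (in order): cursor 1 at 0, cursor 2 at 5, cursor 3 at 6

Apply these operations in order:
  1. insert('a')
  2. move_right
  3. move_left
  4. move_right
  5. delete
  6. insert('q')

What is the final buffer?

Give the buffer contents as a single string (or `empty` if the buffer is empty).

After op 1 (insert('a')): buffer="ahgfbuaga" (len 9), cursors c1@1 c2@7 c3@9, authorship 1.....2.3
After op 2 (move_right): buffer="ahgfbuaga" (len 9), cursors c1@2 c2@8 c3@9, authorship 1.....2.3
After op 3 (move_left): buffer="ahgfbuaga" (len 9), cursors c1@1 c2@7 c3@8, authorship 1.....2.3
After op 4 (move_right): buffer="ahgfbuaga" (len 9), cursors c1@2 c2@8 c3@9, authorship 1.....2.3
After op 5 (delete): buffer="agfbua" (len 6), cursors c1@1 c2@6 c3@6, authorship 1....2
After op 6 (insert('q')): buffer="aqgfbuaqq" (len 9), cursors c1@2 c2@9 c3@9, authorship 11....223

Answer: aqgfbuaqq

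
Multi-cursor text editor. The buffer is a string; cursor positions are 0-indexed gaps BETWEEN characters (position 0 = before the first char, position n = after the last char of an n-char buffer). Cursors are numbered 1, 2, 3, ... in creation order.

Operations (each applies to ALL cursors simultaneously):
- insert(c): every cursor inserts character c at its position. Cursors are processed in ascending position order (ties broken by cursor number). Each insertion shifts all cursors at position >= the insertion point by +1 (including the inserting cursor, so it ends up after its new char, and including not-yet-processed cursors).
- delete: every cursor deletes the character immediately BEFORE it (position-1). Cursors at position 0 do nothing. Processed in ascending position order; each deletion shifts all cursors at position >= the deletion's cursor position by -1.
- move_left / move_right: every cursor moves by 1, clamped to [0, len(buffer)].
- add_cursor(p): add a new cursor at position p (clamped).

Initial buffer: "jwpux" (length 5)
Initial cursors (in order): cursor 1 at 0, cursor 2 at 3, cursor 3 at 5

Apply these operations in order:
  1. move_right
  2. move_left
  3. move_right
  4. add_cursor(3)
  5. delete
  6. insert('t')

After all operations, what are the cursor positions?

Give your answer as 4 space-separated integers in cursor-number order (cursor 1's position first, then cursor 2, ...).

Answer: 1 5 5 5

Derivation:
After op 1 (move_right): buffer="jwpux" (len 5), cursors c1@1 c2@4 c3@5, authorship .....
After op 2 (move_left): buffer="jwpux" (len 5), cursors c1@0 c2@3 c3@4, authorship .....
After op 3 (move_right): buffer="jwpux" (len 5), cursors c1@1 c2@4 c3@5, authorship .....
After op 4 (add_cursor(3)): buffer="jwpux" (len 5), cursors c1@1 c4@3 c2@4 c3@5, authorship .....
After op 5 (delete): buffer="w" (len 1), cursors c1@0 c2@1 c3@1 c4@1, authorship .
After op 6 (insert('t')): buffer="twttt" (len 5), cursors c1@1 c2@5 c3@5 c4@5, authorship 1.234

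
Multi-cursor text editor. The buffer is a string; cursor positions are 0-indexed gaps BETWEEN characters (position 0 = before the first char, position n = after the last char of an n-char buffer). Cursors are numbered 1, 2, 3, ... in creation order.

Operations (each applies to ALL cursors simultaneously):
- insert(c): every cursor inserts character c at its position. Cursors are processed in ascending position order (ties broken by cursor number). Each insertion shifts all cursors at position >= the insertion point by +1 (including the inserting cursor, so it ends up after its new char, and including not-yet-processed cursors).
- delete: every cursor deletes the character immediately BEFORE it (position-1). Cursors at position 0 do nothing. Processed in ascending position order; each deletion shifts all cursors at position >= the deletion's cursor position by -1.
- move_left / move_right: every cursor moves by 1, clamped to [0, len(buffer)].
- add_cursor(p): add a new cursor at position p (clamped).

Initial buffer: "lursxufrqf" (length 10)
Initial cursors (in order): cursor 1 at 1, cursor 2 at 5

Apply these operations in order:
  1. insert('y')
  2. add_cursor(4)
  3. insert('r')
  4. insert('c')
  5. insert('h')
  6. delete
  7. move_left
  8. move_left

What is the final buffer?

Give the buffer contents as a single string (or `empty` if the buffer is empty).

After op 1 (insert('y')): buffer="lyursxyufrqf" (len 12), cursors c1@2 c2@7, authorship .1....2.....
After op 2 (add_cursor(4)): buffer="lyursxyufrqf" (len 12), cursors c1@2 c3@4 c2@7, authorship .1....2.....
After op 3 (insert('r')): buffer="lyrurrsxyrufrqf" (len 15), cursors c1@3 c3@6 c2@10, authorship .11..3..22.....
After op 4 (insert('c')): buffer="lyrcurrcsxyrcufrqf" (len 18), cursors c1@4 c3@8 c2@13, authorship .111..33..222.....
After op 5 (insert('h')): buffer="lyrchurrchsxyrchufrqf" (len 21), cursors c1@5 c3@10 c2@16, authorship .1111..333..2222.....
After op 6 (delete): buffer="lyrcurrcsxyrcufrqf" (len 18), cursors c1@4 c3@8 c2@13, authorship .111..33..222.....
After op 7 (move_left): buffer="lyrcurrcsxyrcufrqf" (len 18), cursors c1@3 c3@7 c2@12, authorship .111..33..222.....
After op 8 (move_left): buffer="lyrcurrcsxyrcufrqf" (len 18), cursors c1@2 c3@6 c2@11, authorship .111..33..222.....

Answer: lyrcurrcsxyrcufrqf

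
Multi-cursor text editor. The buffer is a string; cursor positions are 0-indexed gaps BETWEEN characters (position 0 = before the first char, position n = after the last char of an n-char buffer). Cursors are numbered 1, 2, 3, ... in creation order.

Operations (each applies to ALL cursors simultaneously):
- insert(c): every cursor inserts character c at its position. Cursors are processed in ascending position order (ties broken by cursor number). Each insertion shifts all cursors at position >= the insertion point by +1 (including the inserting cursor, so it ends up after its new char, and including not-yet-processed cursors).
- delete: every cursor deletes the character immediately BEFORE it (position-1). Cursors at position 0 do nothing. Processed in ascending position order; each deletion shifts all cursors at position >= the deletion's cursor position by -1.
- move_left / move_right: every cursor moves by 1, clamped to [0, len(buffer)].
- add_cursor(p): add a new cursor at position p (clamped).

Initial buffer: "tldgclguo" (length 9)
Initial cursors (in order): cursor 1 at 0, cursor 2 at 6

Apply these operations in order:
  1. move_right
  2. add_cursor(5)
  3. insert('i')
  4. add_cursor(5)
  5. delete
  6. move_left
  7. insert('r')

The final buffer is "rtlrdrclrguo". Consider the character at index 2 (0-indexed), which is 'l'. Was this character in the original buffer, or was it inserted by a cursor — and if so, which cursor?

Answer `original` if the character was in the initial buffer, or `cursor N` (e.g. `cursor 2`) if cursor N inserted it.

Answer: original

Derivation:
After op 1 (move_right): buffer="tldgclguo" (len 9), cursors c1@1 c2@7, authorship .........
After op 2 (add_cursor(5)): buffer="tldgclguo" (len 9), cursors c1@1 c3@5 c2@7, authorship .........
After op 3 (insert('i')): buffer="tildgcilgiuo" (len 12), cursors c1@2 c3@7 c2@10, authorship .1....3..2..
After op 4 (add_cursor(5)): buffer="tildgcilgiuo" (len 12), cursors c1@2 c4@5 c3@7 c2@10, authorship .1....3..2..
After op 5 (delete): buffer="tldclguo" (len 8), cursors c1@1 c4@3 c3@4 c2@6, authorship ........
After op 6 (move_left): buffer="tldclguo" (len 8), cursors c1@0 c4@2 c3@3 c2@5, authorship ........
After op 7 (insert('r')): buffer="rtlrdrclrguo" (len 12), cursors c1@1 c4@4 c3@6 c2@9, authorship 1..4.3..2...
Authorship (.=original, N=cursor N): 1 . . 4 . 3 . . 2 . . .
Index 2: author = original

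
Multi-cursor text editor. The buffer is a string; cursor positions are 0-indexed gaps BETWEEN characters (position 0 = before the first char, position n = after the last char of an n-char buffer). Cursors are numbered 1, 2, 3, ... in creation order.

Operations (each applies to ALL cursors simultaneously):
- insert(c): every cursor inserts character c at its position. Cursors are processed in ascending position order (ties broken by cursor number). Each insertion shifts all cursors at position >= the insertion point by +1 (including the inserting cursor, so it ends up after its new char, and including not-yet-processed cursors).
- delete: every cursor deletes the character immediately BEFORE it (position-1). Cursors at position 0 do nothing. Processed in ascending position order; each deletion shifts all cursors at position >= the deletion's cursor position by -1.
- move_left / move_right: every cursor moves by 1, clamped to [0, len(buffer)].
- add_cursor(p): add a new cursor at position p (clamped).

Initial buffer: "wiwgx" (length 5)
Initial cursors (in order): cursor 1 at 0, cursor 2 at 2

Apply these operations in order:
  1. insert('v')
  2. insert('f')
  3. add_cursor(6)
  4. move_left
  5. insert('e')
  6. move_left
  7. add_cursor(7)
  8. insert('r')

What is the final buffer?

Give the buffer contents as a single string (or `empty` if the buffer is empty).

Answer: vrefwiverrrefwgx

Derivation:
After op 1 (insert('v')): buffer="vwivwgx" (len 7), cursors c1@1 c2@4, authorship 1..2...
After op 2 (insert('f')): buffer="vfwivfwgx" (len 9), cursors c1@2 c2@6, authorship 11..22...
After op 3 (add_cursor(6)): buffer="vfwivfwgx" (len 9), cursors c1@2 c2@6 c3@6, authorship 11..22...
After op 4 (move_left): buffer="vfwivfwgx" (len 9), cursors c1@1 c2@5 c3@5, authorship 11..22...
After op 5 (insert('e')): buffer="vefwiveefwgx" (len 12), cursors c1@2 c2@8 c3@8, authorship 111..2232...
After op 6 (move_left): buffer="vefwiveefwgx" (len 12), cursors c1@1 c2@7 c3@7, authorship 111..2232...
After op 7 (add_cursor(7)): buffer="vefwiveefwgx" (len 12), cursors c1@1 c2@7 c3@7 c4@7, authorship 111..2232...
After op 8 (insert('r')): buffer="vrefwiverrrefwgx" (len 16), cursors c1@2 c2@11 c3@11 c4@11, authorship 1111..2223432...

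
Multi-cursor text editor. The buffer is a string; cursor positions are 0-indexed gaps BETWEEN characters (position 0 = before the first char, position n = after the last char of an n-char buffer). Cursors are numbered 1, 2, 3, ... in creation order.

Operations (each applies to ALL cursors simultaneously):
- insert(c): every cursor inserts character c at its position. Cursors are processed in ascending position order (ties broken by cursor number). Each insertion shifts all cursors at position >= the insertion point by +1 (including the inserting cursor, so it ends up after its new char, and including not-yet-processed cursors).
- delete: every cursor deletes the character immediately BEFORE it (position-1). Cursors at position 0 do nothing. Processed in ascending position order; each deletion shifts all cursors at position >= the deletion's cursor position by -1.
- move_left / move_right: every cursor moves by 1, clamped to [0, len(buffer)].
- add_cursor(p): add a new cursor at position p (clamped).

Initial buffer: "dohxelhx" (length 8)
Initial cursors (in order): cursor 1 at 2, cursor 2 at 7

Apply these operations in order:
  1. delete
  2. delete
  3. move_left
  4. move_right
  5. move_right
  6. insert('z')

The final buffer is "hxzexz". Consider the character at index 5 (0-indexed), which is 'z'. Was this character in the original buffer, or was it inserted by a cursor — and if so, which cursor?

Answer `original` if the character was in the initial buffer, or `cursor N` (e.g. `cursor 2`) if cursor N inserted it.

After op 1 (delete): buffer="dhxelx" (len 6), cursors c1@1 c2@5, authorship ......
After op 2 (delete): buffer="hxex" (len 4), cursors c1@0 c2@3, authorship ....
After op 3 (move_left): buffer="hxex" (len 4), cursors c1@0 c2@2, authorship ....
After op 4 (move_right): buffer="hxex" (len 4), cursors c1@1 c2@3, authorship ....
After op 5 (move_right): buffer="hxex" (len 4), cursors c1@2 c2@4, authorship ....
After op 6 (insert('z')): buffer="hxzexz" (len 6), cursors c1@3 c2@6, authorship ..1..2
Authorship (.=original, N=cursor N): . . 1 . . 2
Index 5: author = 2

Answer: cursor 2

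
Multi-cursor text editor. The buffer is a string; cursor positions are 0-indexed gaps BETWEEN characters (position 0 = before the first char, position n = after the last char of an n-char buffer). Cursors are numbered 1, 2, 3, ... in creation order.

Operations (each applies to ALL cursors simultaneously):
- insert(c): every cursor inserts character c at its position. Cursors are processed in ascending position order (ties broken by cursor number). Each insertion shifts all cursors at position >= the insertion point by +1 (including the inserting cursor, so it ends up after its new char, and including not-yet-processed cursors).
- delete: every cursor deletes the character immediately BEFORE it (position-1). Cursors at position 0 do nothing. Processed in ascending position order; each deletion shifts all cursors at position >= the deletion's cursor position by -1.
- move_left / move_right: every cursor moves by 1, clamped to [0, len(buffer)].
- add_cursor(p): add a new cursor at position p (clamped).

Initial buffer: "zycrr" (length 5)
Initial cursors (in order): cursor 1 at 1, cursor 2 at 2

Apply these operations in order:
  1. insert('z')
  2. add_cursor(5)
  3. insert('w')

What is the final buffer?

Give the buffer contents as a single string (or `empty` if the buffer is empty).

After op 1 (insert('z')): buffer="zzyzcrr" (len 7), cursors c1@2 c2@4, authorship .1.2...
After op 2 (add_cursor(5)): buffer="zzyzcrr" (len 7), cursors c1@2 c2@4 c3@5, authorship .1.2...
After op 3 (insert('w')): buffer="zzwyzwcwrr" (len 10), cursors c1@3 c2@6 c3@8, authorship .11.22.3..

Answer: zzwyzwcwrr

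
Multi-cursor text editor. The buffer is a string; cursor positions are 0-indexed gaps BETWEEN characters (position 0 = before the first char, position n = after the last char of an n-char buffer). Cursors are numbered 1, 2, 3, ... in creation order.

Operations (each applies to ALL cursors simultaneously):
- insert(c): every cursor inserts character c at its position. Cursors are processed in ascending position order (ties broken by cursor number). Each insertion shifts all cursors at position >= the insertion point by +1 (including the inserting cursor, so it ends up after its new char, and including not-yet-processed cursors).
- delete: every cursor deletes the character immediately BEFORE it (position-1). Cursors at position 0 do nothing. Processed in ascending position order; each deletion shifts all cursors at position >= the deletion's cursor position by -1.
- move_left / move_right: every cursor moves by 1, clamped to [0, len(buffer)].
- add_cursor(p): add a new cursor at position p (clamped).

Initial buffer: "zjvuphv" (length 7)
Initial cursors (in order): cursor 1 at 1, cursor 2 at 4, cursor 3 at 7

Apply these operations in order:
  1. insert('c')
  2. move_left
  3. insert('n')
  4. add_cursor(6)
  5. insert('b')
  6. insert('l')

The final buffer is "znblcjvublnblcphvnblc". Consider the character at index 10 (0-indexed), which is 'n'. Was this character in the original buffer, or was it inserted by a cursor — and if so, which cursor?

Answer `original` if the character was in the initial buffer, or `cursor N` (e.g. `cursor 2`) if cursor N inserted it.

Answer: cursor 2

Derivation:
After op 1 (insert('c')): buffer="zcjvucphvc" (len 10), cursors c1@2 c2@6 c3@10, authorship .1...2...3
After op 2 (move_left): buffer="zcjvucphvc" (len 10), cursors c1@1 c2@5 c3@9, authorship .1...2...3
After op 3 (insert('n')): buffer="zncjvuncphvnc" (len 13), cursors c1@2 c2@7 c3@12, authorship .11...22...33
After op 4 (add_cursor(6)): buffer="zncjvuncphvnc" (len 13), cursors c1@2 c4@6 c2@7 c3@12, authorship .11...22...33
After op 5 (insert('b')): buffer="znbcjvubnbcphvnbc" (len 17), cursors c1@3 c4@8 c2@10 c3@16, authorship .111...4222...333
After op 6 (insert('l')): buffer="znblcjvublnblcphvnblc" (len 21), cursors c1@4 c4@10 c2@13 c3@20, authorship .1111...442222...3333
Authorship (.=original, N=cursor N): . 1 1 1 1 . . . 4 4 2 2 2 2 . . . 3 3 3 3
Index 10: author = 2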